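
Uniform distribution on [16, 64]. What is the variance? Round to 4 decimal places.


Var = (b-a)^2 / 12
(b-a)^2 = (64 - 16)^2 = 2304
Var = 2304/12 = 192

192.0000


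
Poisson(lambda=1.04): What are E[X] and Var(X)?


E[X] = Var(X) = lambda = 1.04

1.04, 1.04


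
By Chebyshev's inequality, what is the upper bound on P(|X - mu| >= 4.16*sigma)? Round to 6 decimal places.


P <= 1/k^2
k^2 = 4.16^2 = 17.3056
1/k^2 = 1 / 17.3056 ≈ 0.05778476

0.057785


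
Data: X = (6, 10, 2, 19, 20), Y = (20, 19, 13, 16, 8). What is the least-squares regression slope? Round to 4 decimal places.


b = sum((xi-xbar)(yi-ybar)) / sum((xi-xbar)^2)
n = 5, xbar = 57/5 = 11.4, ybar = 76/5 = 15.2
Sxy = sum((xi-xbar)(yi-ybar)) = -66.4
Sxx = sum((xi-xbar)^2) = 251.2
b = Sxy / Sxx = -83/314 ≈ -0.264331

-0.2643


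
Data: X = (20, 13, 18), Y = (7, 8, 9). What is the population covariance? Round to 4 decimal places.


Cov = (1/n)*sum((xi-xbar)(yi-ybar))
n = 3, xbar = 51/3 = 17, ybar = 24/3 = 8
sum((xi-xbar)(yi-ybar)) = -2
Cov = -2 / 3 = -2/3 ≈ -0.666667

-0.6667


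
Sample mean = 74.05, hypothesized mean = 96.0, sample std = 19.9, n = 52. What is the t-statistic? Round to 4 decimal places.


t = (xbar - mu0) / (s/sqrt(n))
xbar - mu0 = 74.05 - 96.0 = -21.95
sqrt(52) ≈ 7.21110255
s/sqrt(n) = 19.9 / 7.21110255 ≈ 2.75963348
t = -21.95 / 2.75963348 ≈ -7.953955

-7.9540


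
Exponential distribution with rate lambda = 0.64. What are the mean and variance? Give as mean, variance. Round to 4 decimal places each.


mean = 1/lam, var = 1/lam^2
mean = 1 / 0.64 = 1.5625
lam^2 = 0.64^2 = 0.4096
var = 1 / 0.4096 = 625/256 ≈ 2.441406

1.5625, 2.4414


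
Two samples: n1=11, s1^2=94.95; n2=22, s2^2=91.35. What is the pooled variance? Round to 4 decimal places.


sp^2 = ((n1-1)*s1^2 + (n2-1)*s2^2)/(n1+n2-2)
(n1-1)*s1^2 = 10 * 94.95 = 949.5
(n2-1)*s2^2 = 21 * 91.35 = 1918.35
numerator = 949.5 + 1918.35 = 2867.85
n1+n2-2 = 31
sp^2 = 2867.85 / 31 = 57357/620 ≈ 92.511290

92.5113


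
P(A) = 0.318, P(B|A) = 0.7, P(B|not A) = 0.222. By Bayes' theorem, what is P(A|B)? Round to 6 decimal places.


P(A|B) = P(B|A)*P(A) / P(B), P(B) = P(B|A)*P(A) + P(B|not A)*P(not A)
P(B|A)*P(A) = 0.7 * 0.318 = 0.2226
P(B|not A)*P(not A) = 0.222 * 0.682 = 0.151404
P(B) = 0.2226 + 0.151404 = 0.374004
P(A|B) = 0.2226 / 0.374004 ≈ 0.59518080

0.595181


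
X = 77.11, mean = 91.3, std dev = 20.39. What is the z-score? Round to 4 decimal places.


z = (X - mu) / sigma
X - mu = 77.11 - 91.3 = -14.19
z = -14.19 / 20.39 = -1419/2039 ≈ -0.695929

-0.6959


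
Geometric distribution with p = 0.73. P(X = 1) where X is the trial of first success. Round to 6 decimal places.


P = (1-p)^(k-1) * p
(1-p)^(k-1) = 0.27^0 = 1
P = 1 * 0.73 = 0.73

0.730000


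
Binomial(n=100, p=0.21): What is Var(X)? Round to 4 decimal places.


Var = n*p*(1-p) = 100 * 0.21 * 0.79 = 16.59

16.5900


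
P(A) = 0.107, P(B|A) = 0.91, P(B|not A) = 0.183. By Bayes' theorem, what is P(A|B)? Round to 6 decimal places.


P(A|B) = P(B|A)*P(A) / P(B), P(B) = P(B|A)*P(A) + P(B|not A)*P(not A)
P(B|A)*P(A) = 0.91 * 0.107 = 0.09737
P(B|not A)*P(not A) = 0.183 * 0.893 = 0.163419
P(B) = 0.09737 + 0.163419 = 0.260789
P(A|B) = 0.09737 / 0.260789 ≈ 0.37336697

0.373367


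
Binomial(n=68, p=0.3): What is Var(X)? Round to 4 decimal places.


Var = n*p*(1-p) = 68 * 0.3 * 0.7 = 14.28

14.2800


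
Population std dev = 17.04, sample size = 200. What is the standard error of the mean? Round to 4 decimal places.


SE = sigma / sqrt(n)
sqrt(200) ≈ 14.142136
SE = 17.04 / 14.142136 ≈ 1.204910

1.2049


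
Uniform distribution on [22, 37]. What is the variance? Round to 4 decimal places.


Var = (b-a)^2 / 12
(b-a)^2 = (37 - 22)^2 = 225
Var = 225/12 = 18.75

18.7500


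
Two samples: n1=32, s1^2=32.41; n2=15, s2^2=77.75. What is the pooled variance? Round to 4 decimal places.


sp^2 = ((n1-1)*s1^2 + (n2-1)*s2^2)/(n1+n2-2)
(n1-1)*s1^2 = 31 * 32.41 = 1004.71
(n2-1)*s2^2 = 14 * 77.75 = 1088.5
numerator = 1004.71 + 1088.5 = 2093.21
n1+n2-2 = 45
sp^2 = 2093.21 / 45 = 209321/4500 ≈ 46.515778

46.5158


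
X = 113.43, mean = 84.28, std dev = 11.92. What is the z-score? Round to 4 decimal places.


z = (X - mu) / sigma
X - mu = 113.43 - 84.28 = 29.15
z = 29.15 / 11.92 = 2915/1192 ≈ 2.445470

2.4455


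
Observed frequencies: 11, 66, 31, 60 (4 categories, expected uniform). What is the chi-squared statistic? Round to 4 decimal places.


chi2 = sum((O-E)^2/E), E = total/4
total = 168, E = 168/4 = 42
(11 - 42)^2 / 42 = 961 / 42 = 961/42 ≈ 22.880952
(66 - 42)^2 / 42 = 576 / 42 = 96/7 ≈ 13.714286
(31 - 42)^2 / 42 = 121 / 42 = 121/42 ≈ 2.880952
(60 - 42)^2 / 42 = 324 / 42 = 54/7 ≈ 7.714286
chi2 = 991/21 ≈ 47.190476

47.1905


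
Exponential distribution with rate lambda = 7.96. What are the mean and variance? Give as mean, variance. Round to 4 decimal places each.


mean = 1/lam, var = 1/lam^2
mean = 1 / 7.96 = 25/199 ≈ 0.125628
lam^2 = 7.96^2 = 63.3616
var = 1 / 63.3616 ≈ 0.015782

0.1256, 0.0158


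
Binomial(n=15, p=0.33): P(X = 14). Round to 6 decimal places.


P = C(n,k) * p^k * (1-p)^(n-k)
C(15,14) = 15
p^k = 0.33^14 ≈ 0.0000001816332
(1-p)^(n-k) = 0.67^1 = 0.67
P = 15 * 0.0000001816332 * 0.67 ≈ 0.000002

0.000002


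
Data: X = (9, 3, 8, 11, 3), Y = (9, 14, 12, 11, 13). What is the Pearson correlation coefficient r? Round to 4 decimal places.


r = sum((xi-xbar)(yi-ybar)) / sqrt(sum((xi-xbar)^2) * sum((yi-ybar)^2))
n = 5, xbar = 34/5 = 6.8, ybar = 59/5 = 11.8
Sxy = sum((xi-xbar)(yi-ybar)) = -22.2
Sxx = sum((xi-xbar)^2) = 52.8
Syy = sum((yi-ybar)^2) = 14.8
sqrt(Sxx*Syy) ≈ 27.954248
r = Sxy / sqrt(Sxx*Syy) = -22.2 / 27.954248 ≈ -0.794155

-0.7942


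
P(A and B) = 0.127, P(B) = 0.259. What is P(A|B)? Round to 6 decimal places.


P(A|B) = P(A and B) / P(B) = 0.127 / 0.259 = 127/259 ≈ 0.49034749

0.490347


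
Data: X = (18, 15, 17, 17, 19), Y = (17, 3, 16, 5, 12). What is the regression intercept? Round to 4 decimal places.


a = ybar - b*xbar, where b = sum((xi-xbar)(yi-ybar)) / sum((xi-xbar)^2)
n = 5, xbar = 86/5 = 17.2, ybar = 53/5 = 10.6
Sxy = sum((xi-xbar)(yi-ybar)) = 24.4
Sxx = sum((xi-xbar)^2) = 8.8
b = Sxy / Sxx = 61/22 ≈ 2.772727
a = 10.6 - 2.772727 * 17.2 = -408/11 ≈ -37.090909

-37.0909


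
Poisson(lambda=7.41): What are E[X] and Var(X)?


E[X] = Var(X) = lambda = 7.41

7.41, 7.41


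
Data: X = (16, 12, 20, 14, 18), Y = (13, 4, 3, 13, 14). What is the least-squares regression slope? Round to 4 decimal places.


b = sum((xi-xbar)(yi-ybar)) / sum((xi-xbar)^2)
n = 5, xbar = 80/5 = 16, ybar = 47/5 = 9.4
Sxy = sum((xi-xbar)(yi-ybar)) = -2
Sxx = sum((xi-xbar)^2) = 40
b = Sxy / Sxx = -0.05

-0.0500


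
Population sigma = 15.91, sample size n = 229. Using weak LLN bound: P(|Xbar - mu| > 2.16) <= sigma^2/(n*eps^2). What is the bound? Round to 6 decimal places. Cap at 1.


bound = min(1, sigma^2/(n*eps^2))
sigma^2 = 15.91^2 = 253.1281
n*eps^2 = 229 * 2.16^2 = 229 * 4.6656 = 1068.4224
sigma^2/(n*eps^2) = 253.1281 / 1068.4224 ≈ 0.23691763

0.236918


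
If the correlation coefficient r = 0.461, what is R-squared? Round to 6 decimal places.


R^2 = r^2 = (0.461)^2 = 0.212521

0.212521


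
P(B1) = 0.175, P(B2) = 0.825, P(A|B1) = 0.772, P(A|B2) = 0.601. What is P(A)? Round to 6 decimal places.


P(A) = P(A|B1)*P(B1) + P(A|B2)*P(B2)
P(A|B1)*P(B1) = 0.772 * 0.175 = 0.1351
P(A|B2)*P(B2) = 0.601 * 0.825 = 0.495825
P(A) = 0.1351 + 0.495825 = 0.630925

0.630925


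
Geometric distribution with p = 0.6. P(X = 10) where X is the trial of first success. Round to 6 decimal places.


P = (1-p)^(k-1) * p
(1-p)^(k-1) = 0.4^9 = 0.000262144
P = 0.000262144 * 0.6 = 0.0001572864

0.000157


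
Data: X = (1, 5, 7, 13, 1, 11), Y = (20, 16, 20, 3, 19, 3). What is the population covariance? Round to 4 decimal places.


Cov = (1/n)*sum((xi-xbar)(yi-ybar))
n = 6, xbar = 38/6 = 19/3 ≈ 6.333333, ybar = 81/6 = 13.5
sum((xi-xbar)(yi-ybar)) = -182
Cov = -182 / 6 = -91/3 ≈ -30.333333

-30.3333


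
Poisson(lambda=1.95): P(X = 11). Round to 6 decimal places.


P = e^(-lam) * lam^k / k!
e^(-1.95) ≈ 0.1422741
lam^k = 1.95^11 ≈ 1550.174987
k! = 11! = 39916800
P = 0.1422741 * 1550.174987 / 39916800 ≈ 0.000006

0.000006


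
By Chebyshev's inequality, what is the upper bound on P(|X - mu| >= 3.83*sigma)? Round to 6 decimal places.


P <= 1/k^2
k^2 = 3.83^2 = 14.6689
1/k^2 = 1 / 14.6689 ≈ 0.06817144

0.068171


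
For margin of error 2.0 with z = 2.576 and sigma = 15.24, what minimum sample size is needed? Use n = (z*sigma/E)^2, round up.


z*sigma/E = 2.576 * 15.24 / 2.0 = 19.62912
(z*sigma/E)^2 ≈ 385.302352
round up: n = 386

386


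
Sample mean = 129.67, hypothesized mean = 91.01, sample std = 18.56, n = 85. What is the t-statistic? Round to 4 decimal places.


t = (xbar - mu0) / (s/sqrt(n))
xbar - mu0 = 129.67 - 91.01 = 38.66
sqrt(85) ≈ 9.21954446
s/sqrt(n) = 18.56 / 9.21954446 ≈ 2.01311465
t = 38.66 / 2.01311465 ≈ 19.204073

19.2041


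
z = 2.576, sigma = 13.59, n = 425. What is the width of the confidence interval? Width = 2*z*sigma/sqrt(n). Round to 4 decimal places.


width = 2*z*sigma/sqrt(n)
2*z*sigma = 2 * 2.576 * 13.59 = 70.01568
sqrt(425) ≈ 20.615528
width = 70.01568 / 20.615528 ≈ 3.396259

3.3963


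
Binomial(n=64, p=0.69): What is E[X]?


E[X] = n*p = 64 * 0.69 = 44.16

44.16


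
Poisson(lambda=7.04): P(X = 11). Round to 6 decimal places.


P = e^(-lam) * lam^k / k!
e^(-7.04) ≈ 0.0008761266
lam^k = 7.04^11 ≈ 2105228547.601454
k! = 11! = 39916800
P = 0.0008761266 * 2105228547.601454 / 39916800 ≈ 0.046207

0.046207


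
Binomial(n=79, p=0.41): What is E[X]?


E[X] = n*p = 79 * 0.41 = 32.39

32.39


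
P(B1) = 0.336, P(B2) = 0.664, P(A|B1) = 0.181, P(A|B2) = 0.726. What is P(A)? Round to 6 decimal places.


P(A) = P(A|B1)*P(B1) + P(A|B2)*P(B2)
P(A|B1)*P(B1) = 0.181 * 0.336 = 0.060816
P(A|B2)*P(B2) = 0.726 * 0.664 = 0.482064
P(A) = 0.060816 + 0.482064 = 0.54288

0.542880


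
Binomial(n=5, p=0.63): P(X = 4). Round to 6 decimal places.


P = C(n,k) * p^k * (1-p)^(n-k)
C(5,4) = 5
p^k = 0.63^4 ≈ 0.1575296
(1-p)^(n-k) = 0.37^1 = 0.37
P = 5 * 0.1575296 * 0.37 ≈ 0.291430

0.291430


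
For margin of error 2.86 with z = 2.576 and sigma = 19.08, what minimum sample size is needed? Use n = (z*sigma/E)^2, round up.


z*sigma/E = 2.576 * 19.08 / 2.86 ≈ 17.185343
(z*sigma/E)^2 ≈ 295.336002
round up: n = 296

296


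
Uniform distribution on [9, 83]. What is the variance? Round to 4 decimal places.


Var = (b-a)^2 / 12
(b-a)^2 = (83 - 9)^2 = 5476
Var = 5476/12 ≈ 456.333333

456.3333


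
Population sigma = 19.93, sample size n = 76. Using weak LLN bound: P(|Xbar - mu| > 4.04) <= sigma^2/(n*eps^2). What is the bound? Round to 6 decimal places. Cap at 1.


bound = min(1, sigma^2/(n*eps^2))
sigma^2 = 19.93^2 = 397.2049
n*eps^2 = 76 * 4.04^2 = 76 * 16.3216 = 1240.4416
sigma^2/(n*eps^2) = 397.2049 / 1240.4416 ≈ 0.32021250

0.320212


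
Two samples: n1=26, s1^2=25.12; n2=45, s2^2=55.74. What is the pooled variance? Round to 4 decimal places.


sp^2 = ((n1-1)*s1^2 + (n2-1)*s2^2)/(n1+n2-2)
(n1-1)*s1^2 = 25 * 25.12 = 628
(n2-1)*s2^2 = 44 * 55.74 = 2452.56
numerator = 628 + 2452.56 = 3080.56
n1+n2-2 = 69
sp^2 = 3080.56 / 69 = 77014/1725 ≈ 44.645797

44.6458


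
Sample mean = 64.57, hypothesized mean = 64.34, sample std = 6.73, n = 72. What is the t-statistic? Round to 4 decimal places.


t = (xbar - mu0) / (s/sqrt(n))
xbar - mu0 = 64.57 - 64.34 = 0.23
sqrt(72) ≈ 8.48528137
s/sqrt(n) = 6.73 / 8.48528137 ≈ 0.79313811
t = 0.23 / 0.79313811 ≈ 0.289987

0.2900


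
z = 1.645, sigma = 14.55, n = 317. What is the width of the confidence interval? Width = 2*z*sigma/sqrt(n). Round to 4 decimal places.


width = 2*z*sigma/sqrt(n)
2*z*sigma = 2 * 1.645 * 14.55 = 47.8695
sqrt(317) ≈ 17.804494
width = 47.8695 / 17.804494 ≈ 2.688619

2.6886


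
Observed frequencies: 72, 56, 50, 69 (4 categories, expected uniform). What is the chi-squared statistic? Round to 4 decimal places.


chi2 = sum((O-E)^2/E), E = total/4
total = 247, E = 247/4 = 61.75
(72 - 61.75)^2 / 61.75 = 105.0625 / 61.75 = 1681/988 ≈ 1.701417
(56 - 61.75)^2 / 61.75 = 33.0625 / 61.75 = 529/988 ≈ 0.535425
(50 - 61.75)^2 / 61.75 = 138.0625 / 61.75 = 2209/988 ≈ 2.235830
(69 - 61.75)^2 / 61.75 = 52.5625 / 61.75 = 841/988 ≈ 0.851215
chi2 = 1315/247 ≈ 5.323887

5.3239


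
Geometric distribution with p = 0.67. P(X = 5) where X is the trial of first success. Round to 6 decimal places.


P = (1-p)^(k-1) * p
(1-p)^(k-1) = 0.33^4 = 0.01185921
P = 0.01185921 * 0.67 ≈ 0.007945671

0.007946


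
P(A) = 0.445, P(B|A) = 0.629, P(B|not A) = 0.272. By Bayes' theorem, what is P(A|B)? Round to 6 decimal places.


P(A|B) = P(B|A)*P(A) / P(B), P(B) = P(B|A)*P(A) + P(B|not A)*P(not A)
P(B|A)*P(A) = 0.629 * 0.445 = 0.279905
P(B|not A)*P(not A) = 0.272 * 0.555 = 0.15096
P(B) = 0.279905 + 0.15096 = 0.430865
P(A|B) = 0.279905 / 0.430865 = 89/137 ≈ 0.64963504

0.649635


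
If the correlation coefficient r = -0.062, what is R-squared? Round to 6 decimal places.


R^2 = r^2 = (-0.062)^2 = 0.003844

0.003844


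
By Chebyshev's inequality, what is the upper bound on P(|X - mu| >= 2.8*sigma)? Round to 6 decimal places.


P <= 1/k^2
k^2 = 2.8^2 = 7.84
1/k^2 = 1 / 7.84 = 25/196 ≈ 0.12755102

0.127551


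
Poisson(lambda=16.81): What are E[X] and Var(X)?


E[X] = Var(X) = lambda = 16.81

16.81, 16.81


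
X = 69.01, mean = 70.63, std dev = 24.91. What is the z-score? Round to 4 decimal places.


z = (X - mu) / sigma
X - mu = 69.01 - 70.63 = -1.62
z = -1.62 / 24.91 = -162/2491 ≈ -0.065034

-0.0650


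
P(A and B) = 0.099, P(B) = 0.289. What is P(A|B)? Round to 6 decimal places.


P(A|B) = P(A and B) / P(B) = 0.099 / 0.289 = 99/289 ≈ 0.34256055

0.342561


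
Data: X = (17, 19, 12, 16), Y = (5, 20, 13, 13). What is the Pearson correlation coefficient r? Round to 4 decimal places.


r = sum((xi-xbar)(yi-ybar)) / sqrt(sum((xi-xbar)^2) * sum((yi-ybar)^2))
n = 4, xbar = 64/4 = 16, ybar = 51/4 = 12.75
Sxy = sum((xi-xbar)(yi-ybar)) = 13
Sxx = sum((xi-xbar)^2) = 26
Syy = sum((yi-ybar)^2) = 112.75
sqrt(Sxx*Syy) ≈ 54.143328
r = Sxy / sqrt(Sxx*Syy) = 13 / 54.143328 ≈ 0.240103

0.2401


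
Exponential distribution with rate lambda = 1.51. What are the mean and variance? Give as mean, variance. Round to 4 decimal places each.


mean = 1/lam, var = 1/lam^2
mean = 1 / 1.51 = 100/151 ≈ 0.662252
lam^2 = 1.51^2 = 2.2801
var = 1 / 2.2801 ≈ 0.438577

0.6623, 0.4386


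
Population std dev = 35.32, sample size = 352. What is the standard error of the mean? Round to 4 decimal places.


SE = sigma / sqrt(n)
sqrt(352) ≈ 18.761663
SE = 35.32 / 18.761663 ≈ 1.882562

1.8826


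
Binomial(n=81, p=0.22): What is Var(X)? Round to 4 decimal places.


Var = n*p*(1-p) = 81 * 0.22 * 0.78 = 13.8996

13.8996


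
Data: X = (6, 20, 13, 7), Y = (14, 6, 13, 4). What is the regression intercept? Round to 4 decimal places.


a = ybar - b*xbar, where b = sum((xi-xbar)(yi-ybar)) / sum((xi-xbar)^2)
n = 4, xbar = 46/4 = 11.5, ybar = 37/4 = 9.25
Sxy = sum((xi-xbar)(yi-ybar)) = -24.5
Sxx = sum((xi-xbar)^2) = 125
b = Sxy / Sxx = -0.196
a = 9.25 - (-0.196) * 11.5 = 11.504

11.5040


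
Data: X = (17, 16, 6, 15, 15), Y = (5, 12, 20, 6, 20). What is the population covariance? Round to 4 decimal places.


Cov = (1/n)*sum((xi-xbar)(yi-ybar))
n = 5, xbar = 69/5 = 13.8, ybar = 63/5 = 12.6
sum((xi-xbar)(yi-ybar)) = -82.4
Cov = -82.4 / 5 = -16.48

-16.4800


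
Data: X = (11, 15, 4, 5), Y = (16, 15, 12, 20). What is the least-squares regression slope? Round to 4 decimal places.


b = sum((xi-xbar)(yi-ybar)) / sum((xi-xbar)^2)
n = 4, xbar = 35/4 = 8.75, ybar = 63/4 = 15.75
Sxy = sum((xi-xbar)(yi-ybar)) = -2.25
Sxx = sum((xi-xbar)^2) = 80.75
b = Sxy / Sxx = -9/323 ≈ -0.027864

-0.0279


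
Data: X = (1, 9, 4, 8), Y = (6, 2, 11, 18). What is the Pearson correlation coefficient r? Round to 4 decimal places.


r = sum((xi-xbar)(yi-ybar)) / sqrt(sum((xi-xbar)^2) * sum((yi-ybar)^2))
n = 4, xbar = 22/4 = 5.5, ybar = 37/4 = 9.25
Sxy = sum((xi-xbar)(yi-ybar)) = 8.5
Sxx = sum((xi-xbar)^2) = 41
Syy = sum((yi-ybar)^2) = 142.75
sqrt(Sxx*Syy) ≈ 76.503268
r = Sxy / sqrt(Sxx*Syy) = 8.5 / 76.503268 ≈ 0.111106

0.1111


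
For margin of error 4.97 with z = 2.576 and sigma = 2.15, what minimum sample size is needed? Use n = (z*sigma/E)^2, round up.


z*sigma/E = 2.576 * 2.15 / 4.97 = 1978/1775 ≈ 1.114366
(z*sigma/E)^2 ≈ 1.241812
round up: n = 2

2


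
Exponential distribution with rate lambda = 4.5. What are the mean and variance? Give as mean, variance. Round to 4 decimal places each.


mean = 1/lam, var = 1/lam^2
mean = 1 / 4.5 = 2/9 ≈ 0.222222
lam^2 = 4.5^2 = 20.25
var = 1 / 20.25 = 4/81 ≈ 0.049383

0.2222, 0.0494


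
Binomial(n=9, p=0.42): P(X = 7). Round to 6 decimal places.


P = C(n,k) * p^k * (1-p)^(n-k)
C(9,7) = 36
p^k = 0.42^7 ≈ 0.002305393
(1-p)^(n-k) = 0.58^2 = 0.3364
P = 36 * 0.002305393 * 0.3364 ≈ 0.027919

0.027919


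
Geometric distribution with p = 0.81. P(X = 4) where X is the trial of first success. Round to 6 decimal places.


P = (1-p)^(k-1) * p
(1-p)^(k-1) = 0.19^3 = 0.006859
P = 0.006859 * 0.81 = 0.00555579

0.005556


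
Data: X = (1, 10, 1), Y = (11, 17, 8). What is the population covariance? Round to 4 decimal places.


Cov = (1/n)*sum((xi-xbar)(yi-ybar))
n = 3, xbar = 12/3 = 4, ybar = 36/3 = 12
sum((xi-xbar)(yi-ybar)) = 45
Cov = 45 / 3 = 15

15.0000


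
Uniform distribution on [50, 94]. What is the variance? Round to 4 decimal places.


Var = (b-a)^2 / 12
(b-a)^2 = (94 - 50)^2 = 1936
Var = 1936/12 ≈ 161.333333

161.3333


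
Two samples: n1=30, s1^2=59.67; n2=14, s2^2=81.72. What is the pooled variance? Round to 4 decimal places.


sp^2 = ((n1-1)*s1^2 + (n2-1)*s2^2)/(n1+n2-2)
(n1-1)*s1^2 = 29 * 59.67 = 1730.43
(n2-1)*s2^2 = 13 * 81.72 = 1062.36
numerator = 1730.43 + 1062.36 = 2792.79
n1+n2-2 = 42
sp^2 = 2792.79 / 42 = 66.495

66.4950


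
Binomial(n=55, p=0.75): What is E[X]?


E[X] = n*p = 55 * 0.75 = 41.25

41.25


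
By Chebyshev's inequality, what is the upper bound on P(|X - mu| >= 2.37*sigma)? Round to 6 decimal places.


P <= 1/k^2
k^2 = 2.37^2 = 5.6169
1/k^2 = 1 / 5.6169 ≈ 0.17803415

0.178034


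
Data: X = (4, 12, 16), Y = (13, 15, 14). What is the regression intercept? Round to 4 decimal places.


a = ybar - b*xbar, where b = sum((xi-xbar)(yi-ybar)) / sum((xi-xbar)^2)
n = 3, xbar = 32/3 ≈ 10.666667, ybar = 42/3 = 14
Sxy = sum((xi-xbar)(yi-ybar)) = 8
Sxx = sum((xi-xbar)^2) = 224/3 ≈ 74.666667
b = Sxy / Sxx = 3/28 ≈ 0.107143
a = 14 - 0.107143 * 10.666667 = 90/7 ≈ 12.857143

12.8571


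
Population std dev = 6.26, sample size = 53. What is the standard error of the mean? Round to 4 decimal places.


SE = sigma / sqrt(n)
sqrt(53) ≈ 7.280110
SE = 6.26 / 7.280110 ≈ 0.859877

0.8599


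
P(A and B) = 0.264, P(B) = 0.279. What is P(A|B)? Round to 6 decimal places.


P(A|B) = P(A and B) / P(B) = 0.264 / 0.279 = 88/93 ≈ 0.94623656

0.946237


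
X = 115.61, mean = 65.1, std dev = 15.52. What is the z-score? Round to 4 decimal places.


z = (X - mu) / sigma
X - mu = 115.61 - 65.1 = 50.51
z = 50.51 / 15.52 = 5051/1552 ≈ 3.254510

3.2545


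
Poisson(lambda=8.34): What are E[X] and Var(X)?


E[X] = Var(X) = lambda = 8.34

8.34, 8.34


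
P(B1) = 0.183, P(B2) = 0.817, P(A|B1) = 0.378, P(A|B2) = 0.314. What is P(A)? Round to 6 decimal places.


P(A) = P(A|B1)*P(B1) + P(A|B2)*P(B2)
P(A|B1)*P(B1) = 0.378 * 0.183 = 0.069174
P(A|B2)*P(B2) = 0.314 * 0.817 = 0.256538
P(A) = 0.069174 + 0.256538 = 0.325712

0.325712


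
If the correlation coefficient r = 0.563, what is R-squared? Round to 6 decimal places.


R^2 = r^2 = (0.563)^2 = 0.316969

0.316969


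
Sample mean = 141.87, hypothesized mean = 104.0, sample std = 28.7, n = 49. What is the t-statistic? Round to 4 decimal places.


t = (xbar - mu0) / (s/sqrt(n))
xbar - mu0 = 141.87 - 104.0 = 37.87
sqrt(49) = 7
s/sqrt(n) = 28.7 / 7 = 4.1
t = 37.87 / 4.1 = 3787/410 ≈ 9.236585

9.2366


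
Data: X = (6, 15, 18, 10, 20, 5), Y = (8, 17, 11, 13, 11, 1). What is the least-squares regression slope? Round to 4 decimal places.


b = sum((xi-xbar)(yi-ybar)) / sum((xi-xbar)^2)
n = 6, xbar = 74/6 = 37/3 ≈ 12.333333, ybar = 61/6 ≈ 10.166667
Sxy = sum((xi-xbar)(yi-ybar)) = 311/3 ≈ 103.666667
Sxx = sum((xi-xbar)^2) = 592/3 ≈ 197.333333
b = Sxy / Sxx = 311/592 ≈ 0.525338

0.5253


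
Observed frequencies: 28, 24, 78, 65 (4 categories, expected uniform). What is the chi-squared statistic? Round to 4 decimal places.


chi2 = sum((O-E)^2/E), E = total/4
total = 195, E = 195/4 = 48.75
(28 - 48.75)^2 / 48.75 = 430.5625 / 48.75 = 6889/780 ≈ 8.832051
(24 - 48.75)^2 / 48.75 = 612.5625 / 48.75 = 3267/260 ≈ 12.565385
(78 - 48.75)^2 / 48.75 = 855.5625 / 48.75 = 17.55
(65 - 48.75)^2 / 48.75 = 264.0625 / 48.75 = 65/12 ≈ 5.416667
chi2 = 8651/195 ≈ 44.364103

44.3641


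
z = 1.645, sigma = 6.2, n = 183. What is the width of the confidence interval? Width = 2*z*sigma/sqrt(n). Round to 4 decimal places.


width = 2*z*sigma/sqrt(n)
2*z*sigma = 2 * 1.645 * 6.2 = 20.398
sqrt(183) ≈ 13.527749
width = 20.398 / 13.527749 ≈ 1.507864

1.5079


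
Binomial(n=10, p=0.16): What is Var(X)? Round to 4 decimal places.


Var = n*p*(1-p) = 10 * 0.16 * 0.84 = 1.344

1.3440


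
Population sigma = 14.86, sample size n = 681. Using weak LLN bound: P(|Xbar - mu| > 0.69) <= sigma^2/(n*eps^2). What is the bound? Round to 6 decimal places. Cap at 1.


bound = min(1, sigma^2/(n*eps^2))
sigma^2 = 14.86^2 = 220.8196
n*eps^2 = 681 * 0.69^2 = 681 * 0.4761 = 324.2241
sigma^2/(n*eps^2) = 220.8196 / 324.2241 ≈ 0.68107090

0.681071


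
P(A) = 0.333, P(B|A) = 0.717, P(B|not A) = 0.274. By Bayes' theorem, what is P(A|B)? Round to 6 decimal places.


P(A|B) = P(B|A)*P(A) / P(B), P(B) = P(B|A)*P(A) + P(B|not A)*P(not A)
P(B|A)*P(A) = 0.717 * 0.333 = 0.238761
P(B|not A)*P(not A) = 0.274 * 0.667 = 0.182758
P(B) = 0.238761 + 0.182758 = 0.421519
P(A|B) = 0.238761 / 0.421519 ≈ 0.56642998

0.566430


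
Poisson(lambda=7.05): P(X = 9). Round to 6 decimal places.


P = e^(-lam) * lam^k / k!
e^(-7.05) ≈ 0.0008674090
lam^k = 7.05^9 ≈ 43023134.965003
k! = 9! = 362880
P = 0.0008674090 * 43023134.965003 / 362880 ≈ 0.102840

0.102840


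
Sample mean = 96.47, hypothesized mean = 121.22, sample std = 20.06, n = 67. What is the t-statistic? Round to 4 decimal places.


t = (xbar - mu0) / (s/sqrt(n))
xbar - mu0 = 96.47 - 121.22 = -24.75
sqrt(67) ≈ 8.18535277
s/sqrt(n) = 20.06 / 8.18535277 ≈ 2.45071905
t = -24.75 / 2.45071905 ≈ -10.099077

-10.0991


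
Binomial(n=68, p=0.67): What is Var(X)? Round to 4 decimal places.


Var = n*p*(1-p) = 68 * 0.67 * 0.33 = 15.0348

15.0348


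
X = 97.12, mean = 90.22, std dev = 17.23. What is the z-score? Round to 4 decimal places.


z = (X - mu) / sigma
X - mu = 97.12 - 90.22 = 6.9
z = 6.9 / 17.23 = 690/1723 ≈ 0.400464

0.4005


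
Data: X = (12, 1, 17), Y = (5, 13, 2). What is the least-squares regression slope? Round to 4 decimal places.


b = sum((xi-xbar)(yi-ybar)) / sum((xi-xbar)^2)
n = 3, xbar = 30/3 = 10, ybar = 20/3 ≈ 6.666667
Sxy = sum((xi-xbar)(yi-ybar)) = -93
Sxx = sum((xi-xbar)^2) = 134
b = Sxy / Sxx = -93/134 ≈ -0.694030

-0.6940


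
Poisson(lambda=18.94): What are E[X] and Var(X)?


E[X] = Var(X) = lambda = 18.94

18.94, 18.94


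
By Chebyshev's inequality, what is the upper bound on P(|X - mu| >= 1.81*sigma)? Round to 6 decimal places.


P <= 1/k^2
k^2 = 1.81^2 = 3.2761
1/k^2 = 1 / 3.2761 ≈ 0.30524099

0.305241


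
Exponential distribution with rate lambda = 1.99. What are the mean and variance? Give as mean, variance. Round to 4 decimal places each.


mean = 1/lam, var = 1/lam^2
mean = 1 / 1.99 = 100/199 ≈ 0.502513
lam^2 = 1.99^2 = 3.9601
var = 1 / 3.9601 ≈ 0.252519

0.5025, 0.2525


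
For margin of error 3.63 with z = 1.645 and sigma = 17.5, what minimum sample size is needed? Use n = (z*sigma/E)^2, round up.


z*sigma/E = 1.645 * 17.5 / 3.63 = 11515/1452 ≈ 7.930441
(z*sigma/E)^2 ≈ 62.891891
round up: n = 63

63


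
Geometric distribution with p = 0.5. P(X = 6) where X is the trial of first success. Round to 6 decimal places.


P = (1-p)^(k-1) * p
(1-p)^(k-1) = 0.5^5 = 0.03125
P = 0.03125 * 0.5 = 0.015625

0.015625


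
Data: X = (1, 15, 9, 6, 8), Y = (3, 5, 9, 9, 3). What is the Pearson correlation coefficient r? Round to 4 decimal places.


r = sum((xi-xbar)(yi-ybar)) / sqrt(sum((xi-xbar)^2) * sum((yi-ybar)^2))
n = 5, xbar = 39/5 = 7.8, ybar = 29/5 = 5.8
Sxy = sum((xi-xbar)(yi-ybar)) = 10.8
Sxx = sum((xi-xbar)^2) = 102.8
Syy = sum((yi-ybar)^2) = 36.8
sqrt(Sxx*Syy) ≈ 61.506422
r = Sxy / sqrt(Sxx*Syy) = 10.8 / 61.506422 ≈ 0.175591

0.1756


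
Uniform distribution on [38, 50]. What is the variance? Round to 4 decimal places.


Var = (b-a)^2 / 12
(b-a)^2 = (50 - 38)^2 = 144
Var = 144/12 = 12

12.0000


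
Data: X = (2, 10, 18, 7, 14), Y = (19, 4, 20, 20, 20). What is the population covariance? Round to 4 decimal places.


Cov = (1/n)*sum((xi-xbar)(yi-ybar))
n = 5, xbar = 51/5 = 10.2, ybar = 83/5 = 16.6
sum((xi-xbar)(yi-ybar)) = 11.4
Cov = 11.4 / 5 = 2.28

2.2800


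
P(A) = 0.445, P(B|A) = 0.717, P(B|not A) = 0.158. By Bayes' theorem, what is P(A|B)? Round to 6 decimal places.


P(A|B) = P(B|A)*P(A) / P(B), P(B) = P(B|A)*P(A) + P(B|not A)*P(not A)
P(B|A)*P(A) = 0.717 * 0.445 = 0.319065
P(B|not A)*P(not A) = 0.158 * 0.555 = 0.08769
P(B) = 0.319065 + 0.08769 = 0.406755
P(A|B) = 0.319065 / 0.406755 ≈ 0.78441568

0.784416


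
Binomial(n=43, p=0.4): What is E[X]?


E[X] = n*p = 43 * 0.4 = 17.2

17.2


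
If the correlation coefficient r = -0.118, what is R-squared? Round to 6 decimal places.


R^2 = r^2 = (-0.118)^2 = 0.013924

0.013924


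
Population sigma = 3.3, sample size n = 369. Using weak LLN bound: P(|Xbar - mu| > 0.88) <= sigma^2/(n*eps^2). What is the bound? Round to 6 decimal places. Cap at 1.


bound = min(1, sigma^2/(n*eps^2))
sigma^2 = 3.3^2 = 10.89
n*eps^2 = 369 * 0.88^2 = 369 * 0.7744 = 285.7536
sigma^2/(n*eps^2) = 10.89 / 285.7536 = 25/656 ≈ 0.03810976

0.038110


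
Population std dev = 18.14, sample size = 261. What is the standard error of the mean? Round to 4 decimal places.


SE = sigma / sqrt(n)
sqrt(261) ≈ 16.155494
SE = 18.14 / 16.155494 ≈ 1.122838

1.1228


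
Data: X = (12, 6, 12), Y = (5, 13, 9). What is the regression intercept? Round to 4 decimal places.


a = ybar - b*xbar, where b = sum((xi-xbar)(yi-ybar)) / sum((xi-xbar)^2)
n = 3, xbar = 30/3 = 10, ybar = 27/3 = 9
Sxy = sum((xi-xbar)(yi-ybar)) = -24
Sxx = sum((xi-xbar)^2) = 24
b = Sxy / Sxx = -1
a = 9 - (-1) * 10 = 19

19.0000


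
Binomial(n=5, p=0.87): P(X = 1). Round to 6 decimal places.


P = C(n,k) * p^k * (1-p)^(n-k)
C(5,1) = 5
p^k = 0.87^1 = 0.87
(1-p)^(n-k) = 0.13^4 = 0.00028561
P = 5 * 0.87 * 0.00028561 ≈ 0.001242

0.001242


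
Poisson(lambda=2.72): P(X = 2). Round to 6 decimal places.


P = e^(-lam) * lam^k / k!
e^(-2.72) ≈ 0.06587475
lam^k = 2.72^2 = 7.3984
k! = 2! = 2
P = 0.06587475 * 7.3984 / 2 ≈ 0.243684

0.243684


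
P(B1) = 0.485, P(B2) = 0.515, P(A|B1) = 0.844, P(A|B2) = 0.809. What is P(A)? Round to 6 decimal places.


P(A) = P(A|B1)*P(B1) + P(A|B2)*P(B2)
P(A|B1)*P(B1) = 0.844 * 0.485 = 0.40934
P(A|B2)*P(B2) = 0.809 * 0.515 = 0.416635
P(A) = 0.40934 + 0.416635 = 0.825975

0.825975


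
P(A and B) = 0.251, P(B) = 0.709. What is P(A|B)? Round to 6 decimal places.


P(A|B) = P(A and B) / P(B) = 0.251 / 0.709 = 251/709 ≈ 0.35401975

0.354020


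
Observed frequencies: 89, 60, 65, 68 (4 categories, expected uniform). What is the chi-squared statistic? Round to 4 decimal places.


chi2 = sum((O-E)^2/E), E = total/4
total = 282, E = 282/4 = 70.5
(89 - 70.5)^2 / 70.5 = 342.25 / 70.5 = 1369/282 ≈ 4.854610
(60 - 70.5)^2 / 70.5 = 110.25 / 70.5 = 147/94 ≈ 1.563830
(65 - 70.5)^2 / 70.5 = 30.25 / 70.5 = 121/282 ≈ 0.429078
(68 - 70.5)^2 / 70.5 = 6.25 / 70.5 = 25/282 ≈ 0.088652
chi2 = 326/47 ≈ 6.936170

6.9362


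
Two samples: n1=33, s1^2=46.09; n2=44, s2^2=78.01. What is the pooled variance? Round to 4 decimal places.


sp^2 = ((n1-1)*s1^2 + (n2-1)*s2^2)/(n1+n2-2)
(n1-1)*s1^2 = 32 * 46.09 = 1474.88
(n2-1)*s2^2 = 43 * 78.01 = 3354.43
numerator = 1474.88 + 3354.43 = 4829.31
n1+n2-2 = 75
sp^2 = 4829.31 / 75 = 64.3908

64.3908


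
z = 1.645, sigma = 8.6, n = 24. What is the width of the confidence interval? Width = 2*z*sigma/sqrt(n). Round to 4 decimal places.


width = 2*z*sigma/sqrt(n)
2*z*sigma = 2 * 1.645 * 8.6 = 28.294
sqrt(24) ≈ 4.898979
width = 28.294 / 4.898979 ≈ 5.775489

5.7755


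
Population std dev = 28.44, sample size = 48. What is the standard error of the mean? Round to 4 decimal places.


SE = sigma / sqrt(n)
sqrt(48) ≈ 6.928203
SE = 28.44 / 6.928203 ≈ 4.104960

4.1050


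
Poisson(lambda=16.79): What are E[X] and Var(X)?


E[X] = Var(X) = lambda = 16.79

16.79, 16.79


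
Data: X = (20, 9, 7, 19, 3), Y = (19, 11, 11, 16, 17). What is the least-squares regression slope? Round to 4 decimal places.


b = sum((xi-xbar)(yi-ybar)) / sum((xi-xbar)^2)
n = 5, xbar = 58/5 = 11.6, ybar = 74/5 = 14.8
Sxy = sum((xi-xbar)(yi-ybar)) = 52.6
Sxx = sum((xi-xbar)^2) = 227.2
b = Sxy / Sxx = 263/1136 ≈ 0.231514

0.2315


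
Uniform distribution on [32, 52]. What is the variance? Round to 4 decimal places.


Var = (b-a)^2 / 12
(b-a)^2 = (52 - 32)^2 = 400
Var = 400/12 ≈ 33.333333

33.3333


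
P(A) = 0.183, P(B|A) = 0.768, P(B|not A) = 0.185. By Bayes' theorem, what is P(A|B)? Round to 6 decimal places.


P(A|B) = P(B|A)*P(A) / P(B), P(B) = P(B|A)*P(A) + P(B|not A)*P(not A)
P(B|A)*P(A) = 0.768 * 0.183 = 0.140544
P(B|not A)*P(not A) = 0.185 * 0.817 = 0.151145
P(B) = 0.140544 + 0.151145 = 0.291689
P(A|B) = 0.140544 / 0.291689 ≈ 0.48182825

0.481828


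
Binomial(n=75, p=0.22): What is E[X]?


E[X] = n*p = 75 * 0.22 = 16.5

16.5


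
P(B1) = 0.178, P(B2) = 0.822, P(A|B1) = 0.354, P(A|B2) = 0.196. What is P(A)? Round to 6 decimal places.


P(A) = P(A|B1)*P(B1) + P(A|B2)*P(B2)
P(A|B1)*P(B1) = 0.354 * 0.178 = 0.063012
P(A|B2)*P(B2) = 0.196 * 0.822 = 0.161112
P(A) = 0.063012 + 0.161112 = 0.224124

0.224124


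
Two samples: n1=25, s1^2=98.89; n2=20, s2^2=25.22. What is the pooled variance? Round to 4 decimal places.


sp^2 = ((n1-1)*s1^2 + (n2-1)*s2^2)/(n1+n2-2)
(n1-1)*s1^2 = 24 * 98.89 = 2373.36
(n2-1)*s2^2 = 19 * 25.22 = 479.18
numerator = 2373.36 + 479.18 = 2852.54
n1+n2-2 = 43
sp^2 = 2852.54 / 43 = 142627/2150 ≈ 66.338140

66.3381


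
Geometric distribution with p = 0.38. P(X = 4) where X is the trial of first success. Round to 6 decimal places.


P = (1-p)^(k-1) * p
(1-p)^(k-1) = 0.62^3 = 0.238328
P = 0.238328 * 0.38 = 0.09056464

0.090565


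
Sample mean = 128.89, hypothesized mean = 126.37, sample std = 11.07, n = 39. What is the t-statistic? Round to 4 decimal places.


t = (xbar - mu0) / (s/sqrt(n))
xbar - mu0 = 128.89 - 126.37 = 2.52
sqrt(39) ≈ 6.24499800
s/sqrt(n) = 11.07 / 6.24499800 ≈ 1.77261866
t = 2.52 / 1.77261866 ≈ 1.421626

1.4216


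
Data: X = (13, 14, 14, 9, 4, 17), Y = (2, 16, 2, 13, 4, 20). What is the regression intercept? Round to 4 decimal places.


a = ybar - b*xbar, where b = sum((xi-xbar)(yi-ybar)) / sum((xi-xbar)^2)
n = 6, xbar = 71/6 ≈ 11.833333, ybar = 57/6 = 9.5
Sxy = sum((xi-xbar)(yi-ybar)) = 76.5
Sxx = sum((xi-xbar)^2) = 641/6 ≈ 106.833333
b = Sxy / Sxx = 459/641 ≈ 0.716069
a = 9.5 - 0.716069 * 11.833333 = 658/641 ≈ 1.026521

1.0265


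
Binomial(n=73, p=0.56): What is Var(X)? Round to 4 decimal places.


Var = n*p*(1-p) = 73 * 0.56 * 0.44 = 17.9872

17.9872


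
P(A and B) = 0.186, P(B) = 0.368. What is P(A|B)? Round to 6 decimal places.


P(A|B) = P(A and B) / P(B) = 0.186 / 0.368 = 93/184 ≈ 0.50543478

0.505435


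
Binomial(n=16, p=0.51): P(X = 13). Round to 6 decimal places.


P = C(n,k) * p^k * (1-p)^(n-k)
C(16,13) = 560
p^k = 0.51^13 ≈ 0.0001579110
(1-p)^(n-k) = 0.49^3 = 0.117649
P = 560 * 0.0001579110 * 0.117649 ≈ 0.010404

0.010404


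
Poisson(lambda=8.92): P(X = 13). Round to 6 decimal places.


P = e^(-lam) * lam^k / k!
e^(-8.92) ≈ 0.0001336882
lam^k = 8.92^13 ≈ 2263305125277.720400
k! = 13! = 6227020800
P = 0.0001336882 * 2263305125277.720400 / 6227020800 ≈ 0.048591

0.048591


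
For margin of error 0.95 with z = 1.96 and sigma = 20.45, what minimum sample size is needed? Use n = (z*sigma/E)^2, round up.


z*sigma/E = 1.96 * 20.45 / 0.95 = 20041/475 ≈ 42.191579
(z*sigma/E)^2 ≈ 1780.129334
round up: n = 1781

1781


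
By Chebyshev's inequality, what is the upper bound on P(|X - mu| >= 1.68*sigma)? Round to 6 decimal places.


P <= 1/k^2
k^2 = 1.68^2 = 2.8224
1/k^2 = 1 / 2.8224 = 625/1764 ≈ 0.35430839

0.354308


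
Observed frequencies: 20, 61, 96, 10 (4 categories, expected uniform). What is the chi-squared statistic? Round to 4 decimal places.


chi2 = sum((O-E)^2/E), E = total/4
total = 187, E = 187/4 = 46.75
(20 - 46.75)^2 / 46.75 = 715.5625 / 46.75 = 11449/748 ≈ 15.306150
(61 - 46.75)^2 / 46.75 = 203.0625 / 46.75 = 3249/748 ≈ 4.343583
(96 - 46.75)^2 / 46.75 = 2425.5625 / 46.75 = 38809/748 ≈ 51.883690
(10 - 46.75)^2 / 46.75 = 1350.5625 / 46.75 = 21609/748 ≈ 28.889037
chi2 = 18779/187 ≈ 100.422460

100.4225


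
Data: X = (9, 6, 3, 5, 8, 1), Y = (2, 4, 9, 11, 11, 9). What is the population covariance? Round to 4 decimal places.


Cov = (1/n)*sum((xi-xbar)(yi-ybar))
n = 6, xbar = 32/6 = 16/3 ≈ 5.333333, ybar = 46/6 = 23/3 ≈ 7.666667
sum((xi-xbar)(yi-ybar)) = -73/3 ≈ -24.333333
Cov = -24.333333 / 6 = -73/18 ≈ -4.055556

-4.0556


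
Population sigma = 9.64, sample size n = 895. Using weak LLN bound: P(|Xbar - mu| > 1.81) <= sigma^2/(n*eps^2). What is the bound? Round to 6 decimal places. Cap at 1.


bound = min(1, sigma^2/(n*eps^2))
sigma^2 = 9.64^2 = 92.9296
n*eps^2 = 895 * 1.81^2 = 895 * 3.2761 = 2932.1095
sigma^2/(n*eps^2) = 92.9296 / 2932.1095 ≈ 0.03169377

0.031694


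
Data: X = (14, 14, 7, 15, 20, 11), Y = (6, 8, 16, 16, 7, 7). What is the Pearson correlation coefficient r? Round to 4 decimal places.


r = sum((xi-xbar)(yi-ybar)) / sqrt(sum((xi-xbar)^2) * sum((yi-ybar)^2))
n = 6, xbar = 81/6 = 13.5, ybar = 60/6 = 10
Sxy = sum((xi-xbar)(yi-ybar)) = -45
Sxx = sum((xi-xbar)^2) = 93.5
Syy = sum((yi-ybar)^2) = 110
sqrt(Sxx*Syy) ≈ 101.414989
r = Sxy / sqrt(Sxx*Syy) = -45 / 101.414989 ≈ -0.443721

-0.4437


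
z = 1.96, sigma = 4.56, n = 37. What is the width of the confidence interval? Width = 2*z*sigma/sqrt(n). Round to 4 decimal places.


width = 2*z*sigma/sqrt(n)
2*z*sigma = 2 * 1.96 * 4.56 = 17.8752
sqrt(37) ≈ 6.082763
width = 17.8752 / 6.082763 ≈ 2.938665

2.9387


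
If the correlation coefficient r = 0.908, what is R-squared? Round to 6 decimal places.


R^2 = r^2 = (0.908)^2 = 0.824464

0.824464


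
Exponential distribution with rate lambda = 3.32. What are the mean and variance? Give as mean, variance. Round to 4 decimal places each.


mean = 1/lam, var = 1/lam^2
mean = 1 / 3.32 = 25/83 ≈ 0.301205
lam^2 = 3.32^2 = 11.0224
var = 1 / 11.0224 = 625/6889 ≈ 0.090724

0.3012, 0.0907


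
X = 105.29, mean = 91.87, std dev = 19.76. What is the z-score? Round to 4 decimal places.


z = (X - mu) / sigma
X - mu = 105.29 - 91.87 = 13.42
z = 13.42 / 19.76 = 671/988 ≈ 0.679150

0.6791


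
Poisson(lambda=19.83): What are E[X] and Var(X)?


E[X] = Var(X) = lambda = 19.83

19.83, 19.83


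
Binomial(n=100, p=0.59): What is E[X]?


E[X] = n*p = 100 * 0.59 = 59

59


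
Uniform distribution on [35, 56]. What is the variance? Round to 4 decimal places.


Var = (b-a)^2 / 12
(b-a)^2 = (56 - 35)^2 = 441
Var = 441/12 = 36.75

36.7500


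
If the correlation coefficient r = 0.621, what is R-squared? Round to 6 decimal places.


R^2 = r^2 = (0.621)^2 = 0.385641

0.385641


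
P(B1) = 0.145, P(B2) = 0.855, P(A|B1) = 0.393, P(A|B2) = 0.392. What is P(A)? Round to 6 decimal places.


P(A) = P(A|B1)*P(B1) + P(A|B2)*P(B2)
P(A|B1)*P(B1) = 0.393 * 0.145 = 0.056985
P(A|B2)*P(B2) = 0.392 * 0.855 = 0.33516
P(A) = 0.056985 + 0.33516 = 0.392145

0.392145


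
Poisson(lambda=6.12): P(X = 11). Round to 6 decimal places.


P = e^(-lam) * lam^k / k!
e^(-6.12) ≈ 0.002198456
lam^k = 6.12^11 ≈ 451092538.591616
k! = 11! = 39916800
P = 0.002198456 * 451092538.591616 / 39916800 ≈ 0.024844

0.024844


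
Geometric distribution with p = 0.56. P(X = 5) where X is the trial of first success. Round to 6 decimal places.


P = (1-p)^(k-1) * p
(1-p)^(k-1) = 0.44^4 = 0.03748096
P = 0.03748096 * 0.56 ≈ 0.02098934

0.020989


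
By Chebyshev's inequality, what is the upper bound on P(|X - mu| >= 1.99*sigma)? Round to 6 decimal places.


P <= 1/k^2
k^2 = 1.99^2 = 3.9601
1/k^2 = 1 / 3.9601 ≈ 0.25251888

0.252519


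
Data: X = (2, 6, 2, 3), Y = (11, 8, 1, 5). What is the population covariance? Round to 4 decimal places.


Cov = (1/n)*sum((xi-xbar)(yi-ybar))
n = 4, xbar = 13/4 = 3.25, ybar = 25/4 = 6.25
sum((xi-xbar)(yi-ybar)) = 5.75
Cov = 5.75 / 4 = 1.4375

1.4375


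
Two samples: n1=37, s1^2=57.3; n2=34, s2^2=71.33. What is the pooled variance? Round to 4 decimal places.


sp^2 = ((n1-1)*s1^2 + (n2-1)*s2^2)/(n1+n2-2)
(n1-1)*s1^2 = 36 * 57.3 = 2062.8
(n2-1)*s2^2 = 33 * 71.33 = 2353.89
numerator = 2062.8 + 2353.89 = 4416.69
n1+n2-2 = 69
sp^2 = 4416.69 / 69 = 64.01

64.0100


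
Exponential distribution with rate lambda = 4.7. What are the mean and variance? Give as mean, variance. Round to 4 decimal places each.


mean = 1/lam, var = 1/lam^2
mean = 1 / 4.7 = 10/47 ≈ 0.212766
lam^2 = 4.7^2 = 22.09
var = 1 / 22.09 = 100/2209 ≈ 0.045269

0.2128, 0.0453


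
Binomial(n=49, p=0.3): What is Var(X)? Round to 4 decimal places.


Var = n*p*(1-p) = 49 * 0.3 * 0.7 = 10.29

10.2900


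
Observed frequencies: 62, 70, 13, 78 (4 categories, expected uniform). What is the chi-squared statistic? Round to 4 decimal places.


chi2 = sum((O-E)^2/E), E = total/4
total = 223, E = 223/4 = 55.75
(62 - 55.75)^2 / 55.75 = 39.0625 / 55.75 = 625/892 ≈ 0.700673
(70 - 55.75)^2 / 55.75 = 203.0625 / 55.75 = 3249/892 ≈ 3.642377
(13 - 55.75)^2 / 55.75 = 1827.5625 / 55.75 = 29241/892 ≈ 32.781390
(78 - 55.75)^2 / 55.75 = 495.0625 / 55.75 = 7921/892 ≈ 8.880045
chi2 = 10259/223 ≈ 46.004484

46.0045


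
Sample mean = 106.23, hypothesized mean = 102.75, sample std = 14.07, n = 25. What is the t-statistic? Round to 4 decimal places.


t = (xbar - mu0) / (s/sqrt(n))
xbar - mu0 = 106.23 - 102.75 = 3.48
sqrt(25) = 5
s/sqrt(n) = 14.07 / 5 = 2.814
t = 3.48 / 2.814 = 580/469 ≈ 1.236674

1.2367


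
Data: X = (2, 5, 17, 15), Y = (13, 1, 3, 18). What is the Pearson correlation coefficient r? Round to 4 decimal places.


r = sum((xi-xbar)(yi-ybar)) / sqrt(sum((xi-xbar)^2) * sum((yi-ybar)^2))
n = 4, xbar = 39/4 = 9.75, ybar = 35/4 = 8.75
Sxy = sum((xi-xbar)(yi-ybar)) = 10.75
Sxx = sum((xi-xbar)^2) = 162.75
Syy = sum((yi-ybar)^2) = 196.75
sqrt(Sxx*Syy) ≈ 178.944300
r = Sxy / sqrt(Sxx*Syy) = 10.75 / 178.944300 ≈ 0.060075

0.0601


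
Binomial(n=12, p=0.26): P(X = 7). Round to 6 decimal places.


P = C(n,k) * p^k * (1-p)^(n-k)
C(12,7) = 792
p^k = 0.26^7 ≈ 0.00008031810
(1-p)^(n-k) = 0.74^5 ≈ 0.2219007
P = 792 * 0.00008031810 * 0.2219007 ≈ 0.014116

0.014116


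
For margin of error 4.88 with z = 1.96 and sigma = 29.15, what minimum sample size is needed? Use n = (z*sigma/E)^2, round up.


z*sigma/E = 1.96 * 29.15 / 4.88 = 28567/2440 ≈ 11.707787
(z*sigma/E)^2 ≈ 137.072274
round up: n = 138

138
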